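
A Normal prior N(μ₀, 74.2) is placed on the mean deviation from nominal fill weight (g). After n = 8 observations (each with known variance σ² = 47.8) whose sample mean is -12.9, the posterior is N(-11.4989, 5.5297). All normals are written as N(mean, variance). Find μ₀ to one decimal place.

With known observation variance, the Normal–Normal posterior has precision τ_n = τ₀ + n/σ² and mean μ_n = (τ₀μ₀ + (n/σ²)x̄)/τ_n.
Here τ₀ = 1/74.2 = 0.013477 and τ_data = 8/47.8 = 0.167364, so τ_n = 0.180841.
Rearranging for μ₀: μ₀ = (μ_n·τ_n − τ_data·x̄)/τ₀ = (-11.4989·0.180841 − 0.167364·-12.9) / 0.013477 = 0.079523/0.013477 ≈ 5.9.

μ₀ = 5.9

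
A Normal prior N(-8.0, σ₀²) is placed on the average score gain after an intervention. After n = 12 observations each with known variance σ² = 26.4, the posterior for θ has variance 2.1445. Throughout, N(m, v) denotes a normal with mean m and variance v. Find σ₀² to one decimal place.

For the Normal–Normal model with known σ², precisions add: τ_n = τ₀ + n/σ².
So 1/σ₀² = 1/2.1445 − 12/26.4 = 0.466309 − 0.454545 = 0.011764.
Hence σ₀² = 1/0.011764 ≈ 85.0.

σ₀² = 85.0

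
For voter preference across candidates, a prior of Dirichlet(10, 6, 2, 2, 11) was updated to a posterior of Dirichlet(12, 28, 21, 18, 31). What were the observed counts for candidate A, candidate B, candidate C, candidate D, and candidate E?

counts (2, 22, 19, 16, 20)

For a Dirichlet(α) prior with multinomial counts c, the posterior is Dirichlet(α + c) componentwise.
Counts are posterior − prior componentwise: 12−10=2, 28−6=22, 21−2=19, 18−2=16, 31−11=20.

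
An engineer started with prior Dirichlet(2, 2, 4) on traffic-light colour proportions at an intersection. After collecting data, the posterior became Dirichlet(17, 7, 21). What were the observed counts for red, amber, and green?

counts (15, 5, 17)

For a Dirichlet(α) prior with multinomial counts c, the posterior is Dirichlet(α + c) componentwise.
Counts are posterior − prior componentwise: 17−2=15, 7−2=5, 21−4=17.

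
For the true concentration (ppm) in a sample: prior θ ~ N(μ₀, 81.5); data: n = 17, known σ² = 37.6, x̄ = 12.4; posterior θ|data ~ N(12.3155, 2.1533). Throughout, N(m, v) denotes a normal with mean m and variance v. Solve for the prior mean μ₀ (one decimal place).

μ₀ = 9.2

The posterior mean is a precision-weighted average: μ_n = (τ₀μ₀ + τ_data·x̄)/(τ₀+τ_data), with τ₀=1/σ₀² and τ_data=n/σ².
Here τ₀ = 1/81.5 = 0.012270 and τ_data = 17/37.6 = 0.452128, so τ_n = 0.464398.
Rearranging for μ₀: μ₀ = (μ_n·τ_n − τ_data·x̄)/τ₀ = (12.3155·0.464398 − 0.452128·12.4) / 0.012270 = 0.112906/0.012270 ≈ 9.2.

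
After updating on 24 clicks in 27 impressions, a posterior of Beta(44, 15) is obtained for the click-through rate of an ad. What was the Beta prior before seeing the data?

Beta(20, 12)

Beta is conjugate to the binomial likelihood: posterior = Beta(α+s, β+f).
Subtract the data counts: 44−24=20, 15−3=12.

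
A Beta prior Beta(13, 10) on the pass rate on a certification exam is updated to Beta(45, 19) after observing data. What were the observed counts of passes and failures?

Under Beta–binomial conjugacy the posterior parameters are (α+s, β+f).
Match parameters: s=45−13=32, f=19−10=9.

32 passes and 9 failures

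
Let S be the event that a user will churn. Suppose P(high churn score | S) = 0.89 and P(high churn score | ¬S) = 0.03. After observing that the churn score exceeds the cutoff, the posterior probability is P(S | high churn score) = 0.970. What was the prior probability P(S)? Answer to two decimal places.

Bayes' rule in odds form gives O(S|E) = O(S)·[P(E|S)/P(E|¬S)], hence O(S) = O(S|E)/LR.
Posterior odds = 0.970/(1−0.970) = 32.3333. LR = 0.89/0.03 = 29.6667.
Prior odds = 32.3333/29.6667 = 1.0899, so P(S) = 1.0899/(1+1.0899) ≈ 0.52.

P(S) = 0.52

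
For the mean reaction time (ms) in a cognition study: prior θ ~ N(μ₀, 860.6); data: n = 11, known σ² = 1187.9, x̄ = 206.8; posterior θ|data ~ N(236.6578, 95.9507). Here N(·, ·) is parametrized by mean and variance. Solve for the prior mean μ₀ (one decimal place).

With known observation variance, the Normal–Normal posterior has precision τ_n = τ₀ + n/σ² and mean μ_n = (τ₀μ₀ + (n/σ²)x̄)/τ_n.
Here τ₀ = 1/860.6 = 0.001162 and τ_data = 11/1187.9 = 0.009260, so τ_n = 0.010422.
Rearranging for μ₀: μ₀ = (μ_n·τ_n − τ_data·x̄)/τ₀ = (236.6578·0.010422 − 0.009260·206.8) / 0.001162 = 0.551480/0.001162 ≈ 474.6.

μ₀ = 474.6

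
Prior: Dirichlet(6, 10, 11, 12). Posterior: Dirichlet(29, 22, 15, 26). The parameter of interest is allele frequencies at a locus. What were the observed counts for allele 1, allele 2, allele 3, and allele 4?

For a Dirichlet(α) prior with multinomial counts c, the posterior is Dirichlet(α + c) componentwise.
Counts are posterior − prior componentwise: 29−6=23, 22−10=12, 15−11=4, 26−12=14.

counts (23, 12, 4, 14)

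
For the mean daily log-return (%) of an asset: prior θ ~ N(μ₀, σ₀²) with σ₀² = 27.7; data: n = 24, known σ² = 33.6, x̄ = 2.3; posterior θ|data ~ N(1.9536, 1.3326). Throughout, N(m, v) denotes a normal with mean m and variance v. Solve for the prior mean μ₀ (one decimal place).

μ₀ = -4.9

With known observation variance, the Normal–Normal posterior has precision τ_n = τ₀ + n/σ² and mean μ_n = (τ₀μ₀ + (n/σ²)x̄)/τ_n.
Here τ₀ = 1/27.7 = 0.036101 and τ_data = 24/33.6 = 0.714286, so τ_n = 0.750387.
Rearranging for μ₀: μ₀ = (μ_n·τ_n − τ_data·x̄)/τ₀ = (1.9536·0.750387 − 0.714286·2.3) / 0.036101 = -0.176902/0.036101 ≈ -4.9.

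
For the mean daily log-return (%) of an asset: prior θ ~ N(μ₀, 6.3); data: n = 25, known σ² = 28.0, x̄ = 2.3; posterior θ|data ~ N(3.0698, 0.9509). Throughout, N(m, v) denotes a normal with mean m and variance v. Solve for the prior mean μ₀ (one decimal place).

μ₀ = 7.4

With known observation variance, the Normal–Normal posterior has precision τ_n = τ₀ + n/σ² and mean μ_n = (τ₀μ₀ + (n/σ²)x̄)/τ_n.
Here τ₀ = 1/6.3 = 0.158730 and τ_data = 25/28.0 = 0.892857, so τ_n = 1.051587.
Rearranging for μ₀: μ₀ = (μ_n·τ_n − τ_data·x̄)/τ₀ = (3.0698·1.051587 − 0.892857·2.3) / 0.158730 = 1.174591/0.158730 ≈ 7.4.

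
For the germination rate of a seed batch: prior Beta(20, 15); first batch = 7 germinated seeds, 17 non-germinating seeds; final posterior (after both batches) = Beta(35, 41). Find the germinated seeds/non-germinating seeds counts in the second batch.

Sequential conjugate updates are equivalent to a single update on the pooled data, so total successes = posterior α − prior α and total failures = posterior β − prior β.
Total across both batches: 35−20=15 germinated seeds, 41−15=26 non-germinating seeds.
Subtract the first batch: 15−7=8 germinated seeds and 26−17=9 non-germinating seeds.

8 germinated seeds and 9 non-germinating seeds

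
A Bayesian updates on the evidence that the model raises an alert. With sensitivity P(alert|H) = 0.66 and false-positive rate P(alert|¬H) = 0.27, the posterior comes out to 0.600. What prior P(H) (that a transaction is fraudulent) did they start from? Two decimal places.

Bayes' rule in odds form gives O(H|E) = O(H)·[P(E|H)/P(E|¬H)], hence O(H) = O(H|E)/LR.
Posterior odds = 0.600/(1−0.600) = 1.5000. LR = 0.66/0.27 = 2.4444.
Prior odds = 1.5000/2.4444 = 0.6136, so P(H) = 0.6136/(1+0.6136) ≈ 0.38.

P(H) = 0.38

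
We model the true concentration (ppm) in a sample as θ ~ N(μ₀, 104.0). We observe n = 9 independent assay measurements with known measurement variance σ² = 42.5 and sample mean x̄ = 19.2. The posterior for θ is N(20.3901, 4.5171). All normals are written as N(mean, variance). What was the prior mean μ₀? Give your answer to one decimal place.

μ₀ = 46.6

The posterior mean is a precision-weighted average: μ_n = (τ₀μ₀ + τ_data·x̄)/(τ₀+τ_data), with τ₀=1/σ₀² and τ_data=n/σ².
Here τ₀ = 1/104.0 = 0.009615 and τ_data = 9/42.5 = 0.211765, so τ_n = 0.221380.
Rearranging for μ₀: μ₀ = (μ_n·τ_n − τ_data·x̄)/τ₀ = (20.3901·0.221380 − 0.211765·19.2) / 0.009615 = 0.448072/0.009615 ≈ 46.6.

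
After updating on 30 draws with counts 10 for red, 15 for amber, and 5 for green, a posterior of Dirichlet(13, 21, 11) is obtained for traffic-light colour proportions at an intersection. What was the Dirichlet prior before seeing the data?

For a Dirichlet(α) prior with multinomial counts c, the posterior is Dirichlet(α + c) componentwise.
Subtract each count from the matching posterior parameter: 13−10=3, 21−15=6, 11−5=6.

Dirichlet(3, 6, 6)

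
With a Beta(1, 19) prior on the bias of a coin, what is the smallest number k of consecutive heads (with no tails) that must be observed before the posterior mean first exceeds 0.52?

k = 20

After k heads and 0 tails the posterior is Beta(1+k, 19), with mean (1+k)/(1+19+k).
Set (1+k)/(20+k) > 0.52 and solve: k > (0.52·20 − 1)/(1 − 0.52) = 19.583.
The smallest integer exceeding 19.583 is 20, and checking k=20: (21)/(40) = 0.5250 > 0.52.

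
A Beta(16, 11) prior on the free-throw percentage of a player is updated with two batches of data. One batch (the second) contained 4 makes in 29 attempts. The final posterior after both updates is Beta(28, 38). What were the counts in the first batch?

Sequential conjugate updates are equivalent to a single update on the pooled data, so total successes = posterior α − prior α and total failures = posterior β − prior β.
Total across both batches: 28−16=12 makes, 38−11=27 misses.
Subtract the second batch: 12−4=8 makes and 27−25=2 misses.

8 makes and 2 misses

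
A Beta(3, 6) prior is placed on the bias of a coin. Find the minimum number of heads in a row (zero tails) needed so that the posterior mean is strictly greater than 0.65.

After k heads and 0 tails the posterior is Beta(3+k, 6), with mean (3+k)/(3+6+k).
Set (3+k)/(9+k) > 0.65 and solve: k > (0.65·9 − 3)/(1 − 0.65) = 8.143.
The smallest integer exceeding 8.143 is 9, and checking k=9: (12)/(18) = 0.6667 > 0.65.

k = 9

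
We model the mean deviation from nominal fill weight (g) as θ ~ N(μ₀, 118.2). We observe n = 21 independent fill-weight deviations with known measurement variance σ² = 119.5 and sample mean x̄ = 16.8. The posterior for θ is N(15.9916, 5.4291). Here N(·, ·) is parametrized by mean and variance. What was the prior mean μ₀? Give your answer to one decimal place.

With known observation variance, the Normal–Normal posterior has precision τ_n = τ₀ + n/σ² and mean μ_n = (τ₀μ₀ + (n/σ²)x̄)/τ_n.
Here τ₀ = 1/118.2 = 0.008460 and τ_data = 21/119.5 = 0.175732, so τ_n = 0.184192.
Rearranging for μ₀: μ₀ = (μ_n·τ_n − τ_data·x̄)/τ₀ = (15.9916·0.184192 − 0.175732·16.8) / 0.008460 = -0.006773/0.008460 ≈ -0.8.

μ₀ = -0.8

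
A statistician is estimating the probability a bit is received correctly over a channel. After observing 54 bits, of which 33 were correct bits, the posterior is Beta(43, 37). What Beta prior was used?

A Beta(α, β) prior with s successes and f failures in binomial data gives a Beta(α+s, β+f) posterior.
Subtract the data counts: 43−33=10, 37−21=16.

Beta(10, 16)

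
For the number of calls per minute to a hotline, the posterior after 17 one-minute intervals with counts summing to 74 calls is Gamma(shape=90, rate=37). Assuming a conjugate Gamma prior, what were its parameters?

Gamma–Poisson conjugacy: posterior shape = α + Σxᵢ, posterior rate = β + n.
So α = 90 − 74 = 16 and β = 37 − 17 = 20.

Gamma(shape=16, rate=20)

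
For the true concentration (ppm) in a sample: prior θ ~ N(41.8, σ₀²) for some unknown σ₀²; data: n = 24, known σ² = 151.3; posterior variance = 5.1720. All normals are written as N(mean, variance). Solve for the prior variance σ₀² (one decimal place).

σ₀² = 28.8

For the Normal–Normal model with known σ², precisions add: τ_n = τ₀ + n/σ².
So 1/σ₀² = 1/5.1720 − 24/151.3 = 0.193349 − 0.158625 = 0.034724.
Hence σ₀² = 1/0.034724 ≈ 28.8.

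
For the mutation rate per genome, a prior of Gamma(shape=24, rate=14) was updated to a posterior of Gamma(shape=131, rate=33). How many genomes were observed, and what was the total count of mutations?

n = 19 genomes with total 107 mutations

Gamma–Poisson conjugacy: posterior shape = α + Σxᵢ, posterior rate = β + n.
Matching: Σxᵢ = 131 − 24 = 107 and n = 33 − 14 = 19.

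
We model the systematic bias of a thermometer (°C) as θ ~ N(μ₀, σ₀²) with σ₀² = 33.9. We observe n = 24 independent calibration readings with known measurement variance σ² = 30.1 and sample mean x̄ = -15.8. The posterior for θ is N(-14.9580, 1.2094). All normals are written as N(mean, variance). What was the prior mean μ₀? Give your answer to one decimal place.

With known observation variance, the Normal–Normal posterior has precision τ_n = τ₀ + n/σ² and mean μ_n = (τ₀μ₀ + (n/σ²)x̄)/τ_n.
Here τ₀ = 1/33.9 = 0.029499 and τ_data = 24/30.1 = 0.797342, so τ_n = 0.826841.
Rearranging for μ₀: μ₀ = (μ_n·τ_n − τ_data·x̄)/τ₀ = (-14.9580·0.826841 − 0.797342·-15.8) / 0.029499 = 0.230116/0.029499 ≈ 7.8.

μ₀ = 7.8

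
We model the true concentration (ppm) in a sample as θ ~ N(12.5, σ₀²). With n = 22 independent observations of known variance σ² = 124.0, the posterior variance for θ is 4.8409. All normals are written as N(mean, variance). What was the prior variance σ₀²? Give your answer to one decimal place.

For the Normal–Normal model with known σ², precisions add: τ_n = τ₀ + n/σ².
So 1/σ₀² = 1/4.8409 − 22/124.0 = 0.206573 − 0.177419 = 0.029154.
Hence σ₀² = 1/0.029154 ≈ 34.3.

σ₀² = 34.3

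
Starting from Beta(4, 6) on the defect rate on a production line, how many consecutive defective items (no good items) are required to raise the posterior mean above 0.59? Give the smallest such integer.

k = 5

After k defective items and 0 good items the posterior is Beta(4+k, 6), with mean (4+k)/(4+6+k).
Set (4+k)/(10+k) > 0.59 and solve: k > (0.59·10 − 4)/(1 − 0.59) = 4.634.
The smallest integer exceeding 4.634 is 5, and checking k=5: (9)/(15) = 0.6000 > 0.59.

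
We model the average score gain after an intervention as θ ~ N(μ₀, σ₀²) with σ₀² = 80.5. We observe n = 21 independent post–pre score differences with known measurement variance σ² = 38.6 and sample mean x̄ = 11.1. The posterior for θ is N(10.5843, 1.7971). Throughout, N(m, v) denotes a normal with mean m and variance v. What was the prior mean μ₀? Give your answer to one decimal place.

The posterior mean is a precision-weighted average: μ_n = (τ₀μ₀ + τ_data·x̄)/(τ₀+τ_data), with τ₀=1/σ₀² and τ_data=n/σ².
Here τ₀ = 1/80.5 = 0.012422 and τ_data = 21/38.6 = 0.544041, so τ_n = 0.556463.
Rearranging for μ₀: μ₀ = (μ_n·τ_n − τ_data·x̄)/τ₀ = (10.5843·0.556463 − 0.544041·11.1) / 0.012422 = -0.149084/0.012422 ≈ -12.0.

μ₀ = -12.0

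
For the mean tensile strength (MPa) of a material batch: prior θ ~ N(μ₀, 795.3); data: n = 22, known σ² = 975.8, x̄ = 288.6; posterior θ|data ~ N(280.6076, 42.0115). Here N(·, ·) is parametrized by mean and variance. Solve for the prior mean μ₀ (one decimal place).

The posterior mean is a precision-weighted average: μ_n = (τ₀μ₀ + τ_data·x̄)/(τ₀+τ_data), with τ₀=1/σ₀² and τ_data=n/σ².
Here τ₀ = 1/795.3 = 0.001257 and τ_data = 22/975.8 = 0.022546, so τ_n = 0.023803.
Rearranging for μ₀: μ₀ = (μ_n·τ_n − τ_data·x̄)/τ₀ = (280.6076·0.023803 − 0.022546·288.6) / 0.001257 = 0.172527/0.001257 ≈ 137.3.

μ₀ = 137.3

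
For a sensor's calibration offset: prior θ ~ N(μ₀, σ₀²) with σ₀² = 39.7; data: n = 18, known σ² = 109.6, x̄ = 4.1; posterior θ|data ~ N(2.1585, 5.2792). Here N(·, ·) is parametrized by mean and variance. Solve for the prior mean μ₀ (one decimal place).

The posterior mean is a precision-weighted average: μ_n = (τ₀μ₀ + τ_data·x̄)/(τ₀+τ_data), with τ₀=1/σ₀² and τ_data=n/σ².
Here τ₀ = 1/39.7 = 0.025189 and τ_data = 18/109.6 = 0.164234, so τ_n = 0.189423.
Rearranging for μ₀: μ₀ = (μ_n·τ_n − τ_data·x̄)/τ₀ = (2.1585·0.189423 − 0.164234·4.1) / 0.025189 = -0.264490/0.025189 ≈ -10.5.

μ₀ = -10.5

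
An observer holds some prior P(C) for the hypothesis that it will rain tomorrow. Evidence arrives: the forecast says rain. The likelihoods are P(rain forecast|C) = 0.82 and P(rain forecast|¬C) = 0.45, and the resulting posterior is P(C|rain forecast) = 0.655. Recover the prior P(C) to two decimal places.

P(C) = 0.51

In odds form, posterior odds = prior odds × likelihood ratio, so prior odds = posterior odds ÷ LR.
Posterior odds = 0.655/(1−0.655) = 1.8986. LR = 0.82/0.45 = 1.8222.
Prior odds = 1.8986/1.8222 = 1.0419, so P(C) = 1.0419/(1+1.0419) ≈ 0.51.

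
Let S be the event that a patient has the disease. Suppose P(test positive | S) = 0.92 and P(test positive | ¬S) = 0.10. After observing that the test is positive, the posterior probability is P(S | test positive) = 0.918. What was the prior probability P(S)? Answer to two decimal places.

P(S) = 0.55

In odds form, posterior odds = prior odds × likelihood ratio, so prior odds = posterior odds ÷ LR.
Posterior odds = 0.918/(1−0.918) = 11.1951. LR = 0.92/0.10 = 9.2000.
Prior odds = 11.1951/9.2000 = 1.2169, so P(S) = 1.2169/(1+1.2169) ≈ 0.55.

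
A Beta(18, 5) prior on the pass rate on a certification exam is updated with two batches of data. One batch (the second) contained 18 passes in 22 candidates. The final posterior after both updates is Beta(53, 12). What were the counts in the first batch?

17 passes and 3 failures

Because Beta–binomial updating is additive in the counts, the combined data contributed (α_post−α_prior, β_post−β_prior) successes and failures.
Total across both batches: 53−18=35 passes, 12−5=7 failures.
Subtract the second batch: 35−18=17 passes and 7−4=3 failures.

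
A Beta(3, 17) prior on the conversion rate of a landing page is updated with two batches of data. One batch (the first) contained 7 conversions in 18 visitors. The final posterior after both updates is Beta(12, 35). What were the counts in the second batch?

Sequential conjugate updates are equivalent to a single update on the pooled data, so total successes = posterior α − prior α and total failures = posterior β − prior β.
Total across both batches: 12−3=9 conversions, 35−17=18 bounces.
Subtract the first batch: 9−7=2 conversions and 18−11=7 bounces.

2 conversions and 7 bounces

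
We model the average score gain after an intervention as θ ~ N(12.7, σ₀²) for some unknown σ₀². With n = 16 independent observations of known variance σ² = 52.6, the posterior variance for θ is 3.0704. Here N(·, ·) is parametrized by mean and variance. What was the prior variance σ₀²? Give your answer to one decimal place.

σ₀² = 46.5

For the Normal–Normal model with known σ², precisions add: τ_n = τ₀ + n/σ².
So 1/σ₀² = 1/3.0704 − 16/52.6 = 0.325690 − 0.304183 = 0.021507.
Hence σ₀² = 1/0.021507 ≈ 46.5.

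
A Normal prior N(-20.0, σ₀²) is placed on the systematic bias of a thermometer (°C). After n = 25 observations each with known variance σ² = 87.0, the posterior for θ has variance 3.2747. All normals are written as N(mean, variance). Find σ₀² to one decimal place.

σ₀² = 55.5

For the Normal–Normal model with known σ², precisions add: τ_n = τ₀ + n/σ².
So 1/σ₀² = 1/3.2747 − 25/87.0 = 0.305371 − 0.287356 = 0.018015.
Hence σ₀² = 1/0.018015 ≈ 55.5.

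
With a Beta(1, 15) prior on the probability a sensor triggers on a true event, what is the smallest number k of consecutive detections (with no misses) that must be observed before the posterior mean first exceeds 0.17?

k = 3

After k detections and 0 misses the posterior is Beta(1+k, 15), with mean (1+k)/(1+15+k).
Set (1+k)/(16+k) > 0.17 and solve: k > (0.17·16 − 1)/(1 − 0.17) = 2.072.
The smallest integer exceeding 2.072 is 3, and checking k=3: (4)/(19) = 0.2105 > 0.17.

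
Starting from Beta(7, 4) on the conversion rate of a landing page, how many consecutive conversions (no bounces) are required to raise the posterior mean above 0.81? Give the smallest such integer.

k = 11

After k conversions and 0 bounces the posterior is Beta(7+k, 4), with mean (7+k)/(7+4+k).
Set (7+k)/(11+k) > 0.81 and solve: k > (0.81·11 − 7)/(1 − 0.81) = 10.053.
The smallest integer exceeding 10.053 is 11.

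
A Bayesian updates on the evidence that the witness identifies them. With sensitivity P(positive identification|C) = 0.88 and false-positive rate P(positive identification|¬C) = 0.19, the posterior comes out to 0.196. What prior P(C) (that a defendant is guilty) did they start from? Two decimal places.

P(C) = 0.05

In odds form, posterior odds = prior odds × likelihood ratio, so prior odds = posterior odds ÷ LR.
Posterior odds = 0.196/(1−0.196) = 0.2438. LR = 0.88/0.19 = 4.6316.
Prior odds = 0.2438/4.6316 = 0.0526, so P(C) = 0.0526/(1+0.0526) ≈ 0.05.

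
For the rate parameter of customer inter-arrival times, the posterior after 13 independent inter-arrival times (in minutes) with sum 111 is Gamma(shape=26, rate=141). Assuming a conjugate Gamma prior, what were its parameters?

For an exponential likelihood with a Gamma(α, β) prior on the rate, n observations with total T give posterior Gamma(α+n, β+T).
So α = 26 − 13 = 13 and β = 141 − 111 = 30.

Gamma(shape=13, rate=30)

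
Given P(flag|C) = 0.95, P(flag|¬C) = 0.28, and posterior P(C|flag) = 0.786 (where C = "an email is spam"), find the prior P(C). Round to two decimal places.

In odds form, posterior odds = prior odds × likelihood ratio, so prior odds = posterior odds ÷ LR.
Posterior odds = 0.786/(1−0.786) = 3.6729. LR = 0.95/0.28 = 3.3929.
Prior odds = 3.6729/3.3929 = 1.0825, so P(C) = 1.0825/(1+1.0825) ≈ 0.52.

P(C) = 0.52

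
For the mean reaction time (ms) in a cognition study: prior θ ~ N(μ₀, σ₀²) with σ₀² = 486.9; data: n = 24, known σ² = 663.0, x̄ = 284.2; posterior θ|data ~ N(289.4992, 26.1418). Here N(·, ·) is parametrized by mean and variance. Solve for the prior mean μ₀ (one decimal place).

With known observation variance, the Normal–Normal posterior has precision τ_n = τ₀ + n/σ² and mean μ_n = (τ₀μ₀ + (n/σ²)x̄)/τ_n.
Here τ₀ = 1/486.9 = 0.002054 and τ_data = 24/663.0 = 0.036199, so τ_n = 0.038253.
Rearranging for μ₀: μ₀ = (μ_n·τ_n − τ_data·x̄)/τ₀ = (289.4992·0.038253 − 0.036199·284.2) / 0.002054 = 0.786457/0.002054 ≈ 382.9.

μ₀ = 382.9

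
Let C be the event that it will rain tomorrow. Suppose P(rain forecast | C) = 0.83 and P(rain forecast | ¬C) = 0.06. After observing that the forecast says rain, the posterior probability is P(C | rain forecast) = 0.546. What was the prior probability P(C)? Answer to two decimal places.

P(C) = 0.08

Bayes' rule in odds form gives O(C|E) = O(C)·[P(E|C)/P(E|¬C)], hence O(C) = O(C|E)/LR.
Posterior odds = 0.546/(1−0.546) = 1.2026. LR = 0.83/0.06 = 13.8333.
Prior odds = 1.2026/13.8333 = 0.0869, so P(C) = 0.0869/(1+0.0869) ≈ 0.08.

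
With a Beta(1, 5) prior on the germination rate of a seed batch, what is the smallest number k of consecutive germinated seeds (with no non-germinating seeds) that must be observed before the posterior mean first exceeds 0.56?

k = 6

After k germinated seeds and 0 non-germinating seeds the posterior is Beta(1+k, 5), with mean (1+k)/(1+5+k).
Set (1+k)/(6+k) > 0.56 and solve: k > (0.56·6 − 1)/(1 − 0.56) = 5.364.
The smallest integer exceeding 5.364 is 6, and checking k=6: (7)/(12) = 0.5833 > 0.56.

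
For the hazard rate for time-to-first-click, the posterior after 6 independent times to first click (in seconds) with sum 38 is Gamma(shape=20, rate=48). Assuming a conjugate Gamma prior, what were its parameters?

Gamma–exponential conjugacy: posterior shape = α + n, posterior rate = β + Σtᵢ.
So α = 20 − 6 = 14 and β = 48 − 38 = 10.

Gamma(shape=14, rate=10)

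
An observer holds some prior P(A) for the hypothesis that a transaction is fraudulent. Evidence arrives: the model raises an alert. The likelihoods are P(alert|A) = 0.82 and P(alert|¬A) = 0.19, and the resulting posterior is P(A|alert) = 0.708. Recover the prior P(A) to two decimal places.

P(A) = 0.36

Bayes' rule in odds form gives O(A|E) = O(A)·[P(E|A)/P(E|¬A)], hence O(A) = O(A|E)/LR.
Posterior odds = 0.708/(1−0.708) = 2.4247. LR = 0.82/0.19 = 4.3158.
Prior odds = 2.4247/4.3158 = 0.5618, so P(A) = 0.5618/(1+0.5618) ≈ 0.36.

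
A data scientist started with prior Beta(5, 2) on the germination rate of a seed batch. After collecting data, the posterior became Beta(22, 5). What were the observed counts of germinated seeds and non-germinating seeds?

Under Beta–binomial conjugacy the posterior parameters are (α+s, β+f).
Match parameters: s=22−5=17, f=5−2=3.

17 germinated seeds and 3 non-germinating seeds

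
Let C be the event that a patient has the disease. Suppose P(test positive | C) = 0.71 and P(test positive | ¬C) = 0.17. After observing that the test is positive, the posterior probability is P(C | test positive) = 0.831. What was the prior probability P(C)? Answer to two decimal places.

Bayes' rule in odds form gives O(C|E) = O(C)·[P(E|C)/P(E|¬C)], hence O(C) = O(C|E)/LR.
Posterior odds = 0.831/(1−0.831) = 4.9172. LR = 0.71/0.17 = 4.1765.
Prior odds = 4.9172/4.1765 = 1.1773, so P(C) = 1.1773/(1+1.1773) ≈ 0.54.

P(C) = 0.54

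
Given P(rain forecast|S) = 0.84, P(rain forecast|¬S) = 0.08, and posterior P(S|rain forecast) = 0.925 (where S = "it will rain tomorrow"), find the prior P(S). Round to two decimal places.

In odds form, posterior odds = prior odds × likelihood ratio, so prior odds = posterior odds ÷ LR.
Posterior odds = 0.925/(1−0.925) = 12.3333. LR = 0.84/0.08 = 10.5000.
Prior odds = 12.3333/10.5000 = 1.1746, so P(S) = 1.1746/(1+1.1746) ≈ 0.54.

P(S) = 0.54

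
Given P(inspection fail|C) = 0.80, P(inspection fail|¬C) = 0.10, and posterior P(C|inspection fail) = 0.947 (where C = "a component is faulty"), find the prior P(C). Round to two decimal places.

In odds form, posterior odds = prior odds × likelihood ratio, so prior odds = posterior odds ÷ LR.
Posterior odds = 0.947/(1−0.947) = 17.8679. LR = 0.80/0.10 = 8.0000.
Prior odds = 17.8679/8.0000 = 2.2335, so P(C) = 2.2335/(1+2.2335) ≈ 0.69.

P(C) = 0.69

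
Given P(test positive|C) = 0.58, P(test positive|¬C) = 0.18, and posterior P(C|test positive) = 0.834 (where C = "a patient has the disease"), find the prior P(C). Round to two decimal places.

P(C) = 0.61

Bayes' rule in odds form gives O(C|E) = O(C)·[P(E|C)/P(E|¬C)], hence O(C) = O(C|E)/LR.
Posterior odds = 0.834/(1−0.834) = 5.0241. LR = 0.58/0.18 = 3.2222.
Prior odds = 5.0241/3.2222 = 1.5592, so P(C) = 1.5592/(1+1.5592) ≈ 0.61.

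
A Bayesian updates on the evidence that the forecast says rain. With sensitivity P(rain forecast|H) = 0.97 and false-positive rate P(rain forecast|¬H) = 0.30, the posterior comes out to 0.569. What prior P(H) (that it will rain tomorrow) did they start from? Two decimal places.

P(H) = 0.29

In odds form, posterior odds = prior odds × likelihood ratio, so prior odds = posterior odds ÷ LR.
Posterior odds = 0.569/(1−0.569) = 1.3202. LR = 0.97/0.30 = 3.2333.
Prior odds = 1.3202/3.2333 = 0.4083, so P(H) = 0.4083/(1+0.4083) ≈ 0.29.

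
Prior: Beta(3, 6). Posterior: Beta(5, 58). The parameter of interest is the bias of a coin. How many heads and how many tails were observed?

2 heads and 52 tails

Beta is conjugate to the binomial likelihood: posterior = Beta(a+s, b+f).
So s = 5 − 3 = 2 and f = 58 − 6 = 52.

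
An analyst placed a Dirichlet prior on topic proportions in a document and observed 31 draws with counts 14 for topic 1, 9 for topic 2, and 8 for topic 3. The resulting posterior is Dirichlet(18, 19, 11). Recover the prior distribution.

For a Dirichlet(α) prior with multinomial counts c, the posterior is Dirichlet(α + c) componentwise.
Subtract each count from the matching posterior parameter: 18−14=4, 19−9=10, 11−8=3.

Dirichlet(4, 10, 3)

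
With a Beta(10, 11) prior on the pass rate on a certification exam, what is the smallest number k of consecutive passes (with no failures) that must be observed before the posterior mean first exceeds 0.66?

After k passes and 0 failures the posterior is Beta(10+k, 11), with mean (10+k)/(10+11+k).
Set (10+k)/(21+k) > 0.66 and solve: k > (0.66·21 − 10)/(1 − 0.66) = 11.353.
The smallest integer exceeding 11.353 is 12.

k = 12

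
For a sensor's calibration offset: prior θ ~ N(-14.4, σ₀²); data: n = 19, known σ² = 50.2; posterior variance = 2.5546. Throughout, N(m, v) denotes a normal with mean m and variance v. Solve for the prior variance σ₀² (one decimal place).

σ₀² = 77.1

Posterior precision equals prior precision plus data precision: 1/σ_n² = 1/σ₀² + n/σ².
So 1/σ₀² = 1/2.5546 − 19/50.2 = 0.391451 − 0.378486 = 0.012965.
Hence σ₀² = 1/0.012965 ≈ 77.1.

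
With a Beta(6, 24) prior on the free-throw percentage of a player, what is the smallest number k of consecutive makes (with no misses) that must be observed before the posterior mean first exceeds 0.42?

After k makes and 0 misses the posterior is Beta(6+k, 24), with mean (6+k)/(6+24+k).
Set (6+k)/(30+k) > 0.42 and solve: k > (0.42·30 − 6)/(1 − 0.42) = 11.379.
The smallest integer exceeding 11.379 is 12.

k = 12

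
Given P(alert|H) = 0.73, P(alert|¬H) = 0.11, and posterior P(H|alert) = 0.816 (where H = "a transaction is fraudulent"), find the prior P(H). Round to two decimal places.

P(H) = 0.40

Bayes' rule in odds form gives O(H|E) = O(H)·[P(E|H)/P(E|¬H)], hence O(H) = O(H|E)/LR.
Posterior odds = 0.816/(1−0.816) = 4.4348. LR = 0.73/0.11 = 6.6364.
Prior odds = 4.4348/6.6364 = 0.6683, so P(H) = 0.6683/(1+0.6683) ≈ 0.40.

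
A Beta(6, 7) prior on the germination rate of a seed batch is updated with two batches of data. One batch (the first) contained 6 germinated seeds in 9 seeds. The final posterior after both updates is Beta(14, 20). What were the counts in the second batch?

Because Beta–binomial updating is additive in the counts, the combined data contributed (α_post−α_prior, β_post−β_prior) successes and failures.
Total across both batches: 14−6=8 germinated seeds, 20−7=13 non-germinating seeds.
Subtract the first batch: 8−6=2 germinated seeds and 13−3=10 non-germinating seeds.

2 germinated seeds and 10 non-germinating seeds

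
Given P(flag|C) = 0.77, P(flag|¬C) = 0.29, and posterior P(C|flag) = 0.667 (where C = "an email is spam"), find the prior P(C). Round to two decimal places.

P(C) = 0.43

In odds form, posterior odds = prior odds × likelihood ratio, so prior odds = posterior odds ÷ LR.
Posterior odds = 0.667/(1−0.667) = 2.0030. LR = 0.77/0.29 = 2.6552.
Prior odds = 2.0030/2.6552 = 0.7544, so P(C) = 0.7544/(1+0.7544) ≈ 0.43.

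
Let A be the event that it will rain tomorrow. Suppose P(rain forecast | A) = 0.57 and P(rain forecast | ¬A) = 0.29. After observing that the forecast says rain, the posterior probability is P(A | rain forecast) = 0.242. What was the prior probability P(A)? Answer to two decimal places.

P(A) = 0.14

Bayes' rule in odds form gives O(A|E) = O(A)·[P(E|A)/P(E|¬A)], hence O(A) = O(A|E)/LR.
Posterior odds = 0.242/(1−0.242) = 0.3193. LR = 0.57/0.29 = 1.9655.
Prior odds = 0.3193/1.9655 = 0.1625, so P(A) = 0.1625/(1+0.1625) ≈ 0.14.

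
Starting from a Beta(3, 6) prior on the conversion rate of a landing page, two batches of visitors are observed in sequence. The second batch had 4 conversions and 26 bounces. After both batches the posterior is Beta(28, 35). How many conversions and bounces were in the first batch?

21 conversions and 3 bounces

Sequential conjugate updates are equivalent to a single update on the pooled data, so total successes = posterior α − prior α and total failures = posterior β − prior β.
Total across both batches: 28−3=25 conversions, 35−6=29 bounces.
Subtract the second batch: 25−4=21 conversions and 29−26=3 bounces.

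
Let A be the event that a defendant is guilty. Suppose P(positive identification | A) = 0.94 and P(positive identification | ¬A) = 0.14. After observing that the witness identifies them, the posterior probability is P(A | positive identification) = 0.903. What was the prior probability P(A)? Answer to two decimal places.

P(A) = 0.58

In odds form, posterior odds = prior odds × likelihood ratio, so prior odds = posterior odds ÷ LR.
Posterior odds = 0.903/(1−0.903) = 9.3093. LR = 0.94/0.14 = 6.7143.
Prior odds = 9.3093/6.7143 = 1.3865, so P(A) = 1.3865/(1+1.3865) ≈ 0.58.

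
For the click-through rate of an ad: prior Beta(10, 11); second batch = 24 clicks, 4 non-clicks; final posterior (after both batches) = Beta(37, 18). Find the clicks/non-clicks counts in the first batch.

3 clicks and 3 non-clicks

Sequential conjugate updates are equivalent to a single update on the pooled data, so total successes = posterior α − prior α and total failures = posterior β − prior β.
Total across both batches: 37−10=27 clicks, 18−11=7 non-clicks.
Subtract the second batch: 27−24=3 clicks and 7−4=3 non-clicks.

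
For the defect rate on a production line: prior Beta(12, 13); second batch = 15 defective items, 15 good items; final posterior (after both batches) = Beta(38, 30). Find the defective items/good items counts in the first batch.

Sequential conjugate updates are equivalent to a single update on the pooled data, so total successes = posterior α − prior α and total failures = posterior β − prior β.
Total across both batches: 38−12=26 defective items, 30−13=17 good items.
Subtract the second batch: 26−15=11 defective items and 17−15=2 good items.

11 defective items and 2 good items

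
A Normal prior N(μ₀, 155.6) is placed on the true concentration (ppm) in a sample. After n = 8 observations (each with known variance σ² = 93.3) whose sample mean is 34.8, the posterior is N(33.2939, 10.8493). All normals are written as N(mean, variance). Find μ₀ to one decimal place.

μ₀ = 13.2

The posterior mean is a precision-weighted average: μ_n = (τ₀μ₀ + τ_data·x̄)/(τ₀+τ_data), with τ₀=1/σ₀² and τ_data=n/σ².
Here τ₀ = 1/155.6 = 0.006427 and τ_data = 8/93.3 = 0.085745, so τ_n = 0.092172.
Rearranging for μ₀: μ₀ = (μ_n·τ_n − τ_data·x̄)/τ₀ = (33.2939·0.092172 − 0.085745·34.8) / 0.006427 = 0.084839/0.006427 ≈ 13.2.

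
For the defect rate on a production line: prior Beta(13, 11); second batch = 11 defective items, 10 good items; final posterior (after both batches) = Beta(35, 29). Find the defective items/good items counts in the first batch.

11 defective items and 8 good items

Because Beta–binomial updating is additive in the counts, the combined data contributed (α_post−α_prior, β_post−β_prior) successes and failures.
Total across both batches: 35−13=22 defective items, 29−11=18 good items.
Subtract the second batch: 22−11=11 defective items and 18−10=8 good items.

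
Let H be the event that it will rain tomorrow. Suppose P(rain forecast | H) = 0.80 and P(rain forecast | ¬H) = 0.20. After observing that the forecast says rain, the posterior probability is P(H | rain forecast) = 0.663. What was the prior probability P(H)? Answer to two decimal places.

In odds form, posterior odds = prior odds × likelihood ratio, so prior odds = posterior odds ÷ LR.
Posterior odds = 0.663/(1−0.663) = 1.9674. LR = 0.80/0.20 = 4.0000.
Prior odds = 1.9674/4.0000 = 0.4919, so P(H) = 0.4919/(1+0.4919) ≈ 0.33.

P(H) = 0.33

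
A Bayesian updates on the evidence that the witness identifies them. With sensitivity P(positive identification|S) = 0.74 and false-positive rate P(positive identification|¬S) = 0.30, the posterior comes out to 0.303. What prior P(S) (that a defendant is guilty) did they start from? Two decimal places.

Bayes' rule in odds form gives O(S|E) = O(S)·[P(E|S)/P(E|¬S)], hence O(S) = O(S|E)/LR.
Posterior odds = 0.303/(1−0.303) = 0.4347. LR = 0.74/0.30 = 2.4667.
Prior odds = 0.4347/2.4667 = 0.1762, so P(S) = 0.1762/(1+0.1762) ≈ 0.15.

P(S) = 0.15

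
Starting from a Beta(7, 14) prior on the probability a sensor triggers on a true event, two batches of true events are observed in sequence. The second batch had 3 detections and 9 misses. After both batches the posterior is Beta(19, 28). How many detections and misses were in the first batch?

Because Beta–binomial updating is additive in the counts, the combined data contributed (α_post−α_prior, β_post−β_prior) successes and failures.
Total across both batches: 19−7=12 detections, 28−14=14 misses.
Subtract the second batch: 12−3=9 detections and 14−9=5 misses.

9 detections and 5 misses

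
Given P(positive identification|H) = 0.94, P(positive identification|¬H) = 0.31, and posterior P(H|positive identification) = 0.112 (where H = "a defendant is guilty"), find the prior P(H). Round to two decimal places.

P(H) = 0.04

In odds form, posterior odds = prior odds × likelihood ratio, so prior odds = posterior odds ÷ LR.
Posterior odds = 0.112/(1−0.112) = 0.1261. LR = 0.94/0.31 = 3.0323.
Prior odds = 0.1261/3.0323 = 0.0416, so P(H) = 0.0416/(1+0.0416) ≈ 0.04.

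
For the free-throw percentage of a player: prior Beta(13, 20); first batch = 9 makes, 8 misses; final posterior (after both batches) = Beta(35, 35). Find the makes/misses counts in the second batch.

Because Beta–binomial updating is additive in the counts, the combined data contributed (α_post−α_prior, β_post−β_prior) successes and failures.
Total across both batches: 35−13=22 makes, 35−20=15 misses.
Subtract the first batch: 22−9=13 makes and 15−8=7 misses.

13 makes and 7 misses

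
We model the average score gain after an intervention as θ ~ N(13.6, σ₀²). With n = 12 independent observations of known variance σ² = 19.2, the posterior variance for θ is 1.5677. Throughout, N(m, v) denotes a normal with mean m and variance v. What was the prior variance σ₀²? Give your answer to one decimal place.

σ₀² = 77.7

For the Normal–Normal model with known σ², precisions add: τ_n = τ₀ + n/σ².
So 1/σ₀² = 1/1.5677 − 12/19.2 = 0.637877 − 0.625000 = 0.012877.
Hence σ₀² = 1/0.012877 ≈ 77.7.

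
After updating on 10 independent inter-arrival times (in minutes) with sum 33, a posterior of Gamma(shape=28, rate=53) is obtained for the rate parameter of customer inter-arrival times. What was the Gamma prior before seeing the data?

Gamma(shape=18, rate=20)

For an exponential likelihood with a Gamma(α, β) prior on the rate, n observations with total T give posterior Gamma(α+n, β+T).
So α = 28 − 10 = 18 and β = 53 − 33 = 20.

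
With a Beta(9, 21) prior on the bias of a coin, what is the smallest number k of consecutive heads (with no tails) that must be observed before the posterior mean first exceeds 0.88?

k = 146

After k heads and 0 tails the posterior is Beta(9+k, 21), with mean (9+k)/(9+21+k).
Set (9+k)/(30+k) > 0.88 and solve: k > (0.88·30 − 9)/(1 − 0.88) = 145.000.
The smallest integer exceeding 145.000 is 146, and checking k=146: (155)/(176) = 0.8807 > 0.88.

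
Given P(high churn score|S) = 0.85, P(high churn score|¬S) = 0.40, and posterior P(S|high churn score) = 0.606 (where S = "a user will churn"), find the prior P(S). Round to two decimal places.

P(S) = 0.42

Bayes' rule in odds form gives O(S|E) = O(S)·[P(E|S)/P(E|¬S)], hence O(S) = O(S|E)/LR.
Posterior odds = 0.606/(1−0.606) = 1.5381. LR = 0.85/0.40 = 2.1250.
Prior odds = 1.5381/2.1250 = 0.7238, so P(S) = 0.7238/(1+0.7238) ≈ 0.42.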